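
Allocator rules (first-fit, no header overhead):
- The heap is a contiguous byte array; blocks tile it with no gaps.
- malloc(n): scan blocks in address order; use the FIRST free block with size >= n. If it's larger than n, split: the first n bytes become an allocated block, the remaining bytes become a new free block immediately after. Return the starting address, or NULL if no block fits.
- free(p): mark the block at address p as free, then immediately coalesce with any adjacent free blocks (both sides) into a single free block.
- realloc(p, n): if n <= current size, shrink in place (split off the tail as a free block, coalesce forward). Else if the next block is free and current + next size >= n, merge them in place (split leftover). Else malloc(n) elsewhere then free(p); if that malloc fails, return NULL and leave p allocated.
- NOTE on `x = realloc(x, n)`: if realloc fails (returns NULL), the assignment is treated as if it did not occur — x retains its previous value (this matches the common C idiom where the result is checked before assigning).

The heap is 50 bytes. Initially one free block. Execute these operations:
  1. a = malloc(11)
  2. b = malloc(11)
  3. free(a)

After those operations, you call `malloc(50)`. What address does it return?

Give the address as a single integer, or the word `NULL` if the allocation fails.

Op 1: a = malloc(11) -> a = 0; heap: [0-10 ALLOC][11-49 FREE]
Op 2: b = malloc(11) -> b = 11; heap: [0-10 ALLOC][11-21 ALLOC][22-49 FREE]
Op 3: free(a) -> (freed a); heap: [0-10 FREE][11-21 ALLOC][22-49 FREE]
malloc(50): first-fit scan over [0-10 FREE][11-21 ALLOC][22-49 FREE] -> NULL

Answer: NULL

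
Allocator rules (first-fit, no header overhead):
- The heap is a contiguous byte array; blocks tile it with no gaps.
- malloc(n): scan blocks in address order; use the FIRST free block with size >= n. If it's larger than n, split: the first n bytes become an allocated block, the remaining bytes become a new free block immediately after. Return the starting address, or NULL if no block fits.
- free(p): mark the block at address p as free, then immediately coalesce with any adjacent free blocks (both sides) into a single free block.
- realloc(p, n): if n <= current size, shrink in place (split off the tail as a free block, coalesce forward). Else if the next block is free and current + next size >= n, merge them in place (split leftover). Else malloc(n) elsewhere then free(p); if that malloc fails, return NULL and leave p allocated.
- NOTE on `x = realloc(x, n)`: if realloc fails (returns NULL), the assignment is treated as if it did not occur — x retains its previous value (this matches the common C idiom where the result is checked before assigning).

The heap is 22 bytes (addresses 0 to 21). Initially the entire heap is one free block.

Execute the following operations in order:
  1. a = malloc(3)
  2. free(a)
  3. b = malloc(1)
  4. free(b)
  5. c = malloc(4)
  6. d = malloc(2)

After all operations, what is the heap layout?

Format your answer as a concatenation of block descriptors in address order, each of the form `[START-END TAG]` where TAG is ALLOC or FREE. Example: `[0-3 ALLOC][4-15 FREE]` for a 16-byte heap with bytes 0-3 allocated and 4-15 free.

Answer: [0-3 ALLOC][4-5 ALLOC][6-21 FREE]

Derivation:
Op 1: a = malloc(3) -> a = 0; heap: [0-2 ALLOC][3-21 FREE]
Op 2: free(a) -> (freed a); heap: [0-21 FREE]
Op 3: b = malloc(1) -> b = 0; heap: [0-0 ALLOC][1-21 FREE]
Op 4: free(b) -> (freed b); heap: [0-21 FREE]
Op 5: c = malloc(4) -> c = 0; heap: [0-3 ALLOC][4-21 FREE]
Op 6: d = malloc(2) -> d = 4; heap: [0-3 ALLOC][4-5 ALLOC][6-21 FREE]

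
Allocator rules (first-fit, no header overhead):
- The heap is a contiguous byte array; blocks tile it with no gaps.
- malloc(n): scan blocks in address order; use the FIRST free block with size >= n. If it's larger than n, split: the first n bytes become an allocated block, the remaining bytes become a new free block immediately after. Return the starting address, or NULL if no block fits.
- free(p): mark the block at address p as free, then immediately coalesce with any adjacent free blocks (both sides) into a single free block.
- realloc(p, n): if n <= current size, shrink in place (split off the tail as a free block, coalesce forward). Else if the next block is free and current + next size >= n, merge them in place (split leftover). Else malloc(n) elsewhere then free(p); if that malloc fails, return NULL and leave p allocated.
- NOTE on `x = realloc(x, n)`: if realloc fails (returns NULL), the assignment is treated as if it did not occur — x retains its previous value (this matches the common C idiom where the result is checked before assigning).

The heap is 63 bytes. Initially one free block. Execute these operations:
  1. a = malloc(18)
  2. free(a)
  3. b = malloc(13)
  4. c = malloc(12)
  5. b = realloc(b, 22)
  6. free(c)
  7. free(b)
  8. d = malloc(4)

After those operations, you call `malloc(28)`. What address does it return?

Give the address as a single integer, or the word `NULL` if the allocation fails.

Answer: 4

Derivation:
Op 1: a = malloc(18) -> a = 0; heap: [0-17 ALLOC][18-62 FREE]
Op 2: free(a) -> (freed a); heap: [0-62 FREE]
Op 3: b = malloc(13) -> b = 0; heap: [0-12 ALLOC][13-62 FREE]
Op 4: c = malloc(12) -> c = 13; heap: [0-12 ALLOC][13-24 ALLOC][25-62 FREE]
Op 5: b = realloc(b, 22) -> b = 25; heap: [0-12 FREE][13-24 ALLOC][25-46 ALLOC][47-62 FREE]
Op 6: free(c) -> (freed c); heap: [0-24 FREE][25-46 ALLOC][47-62 FREE]
Op 7: free(b) -> (freed b); heap: [0-62 FREE]
Op 8: d = malloc(4) -> d = 0; heap: [0-3 ALLOC][4-62 FREE]
malloc(28): first-fit scan over [0-3 ALLOC][4-62 FREE] -> 4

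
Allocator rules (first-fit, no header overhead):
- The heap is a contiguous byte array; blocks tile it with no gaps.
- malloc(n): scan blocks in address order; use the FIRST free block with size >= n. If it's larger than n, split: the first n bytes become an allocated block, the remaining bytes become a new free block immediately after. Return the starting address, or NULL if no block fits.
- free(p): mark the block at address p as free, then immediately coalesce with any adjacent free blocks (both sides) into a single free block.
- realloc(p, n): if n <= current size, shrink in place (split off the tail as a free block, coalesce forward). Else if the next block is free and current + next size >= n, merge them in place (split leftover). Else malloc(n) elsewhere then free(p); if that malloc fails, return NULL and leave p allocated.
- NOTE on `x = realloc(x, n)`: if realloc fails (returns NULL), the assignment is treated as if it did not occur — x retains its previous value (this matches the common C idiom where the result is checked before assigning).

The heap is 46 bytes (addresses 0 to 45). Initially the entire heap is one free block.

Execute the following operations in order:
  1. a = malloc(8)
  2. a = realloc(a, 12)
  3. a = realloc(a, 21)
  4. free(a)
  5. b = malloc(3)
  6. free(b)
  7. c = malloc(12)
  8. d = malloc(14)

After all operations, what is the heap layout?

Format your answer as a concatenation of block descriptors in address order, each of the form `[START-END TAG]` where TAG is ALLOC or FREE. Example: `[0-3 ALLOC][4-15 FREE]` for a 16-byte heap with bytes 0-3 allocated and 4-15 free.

Answer: [0-11 ALLOC][12-25 ALLOC][26-45 FREE]

Derivation:
Op 1: a = malloc(8) -> a = 0; heap: [0-7 ALLOC][8-45 FREE]
Op 2: a = realloc(a, 12) -> a = 0; heap: [0-11 ALLOC][12-45 FREE]
Op 3: a = realloc(a, 21) -> a = 0; heap: [0-20 ALLOC][21-45 FREE]
Op 4: free(a) -> (freed a); heap: [0-45 FREE]
Op 5: b = malloc(3) -> b = 0; heap: [0-2 ALLOC][3-45 FREE]
Op 6: free(b) -> (freed b); heap: [0-45 FREE]
Op 7: c = malloc(12) -> c = 0; heap: [0-11 ALLOC][12-45 FREE]
Op 8: d = malloc(14) -> d = 12; heap: [0-11 ALLOC][12-25 ALLOC][26-45 FREE]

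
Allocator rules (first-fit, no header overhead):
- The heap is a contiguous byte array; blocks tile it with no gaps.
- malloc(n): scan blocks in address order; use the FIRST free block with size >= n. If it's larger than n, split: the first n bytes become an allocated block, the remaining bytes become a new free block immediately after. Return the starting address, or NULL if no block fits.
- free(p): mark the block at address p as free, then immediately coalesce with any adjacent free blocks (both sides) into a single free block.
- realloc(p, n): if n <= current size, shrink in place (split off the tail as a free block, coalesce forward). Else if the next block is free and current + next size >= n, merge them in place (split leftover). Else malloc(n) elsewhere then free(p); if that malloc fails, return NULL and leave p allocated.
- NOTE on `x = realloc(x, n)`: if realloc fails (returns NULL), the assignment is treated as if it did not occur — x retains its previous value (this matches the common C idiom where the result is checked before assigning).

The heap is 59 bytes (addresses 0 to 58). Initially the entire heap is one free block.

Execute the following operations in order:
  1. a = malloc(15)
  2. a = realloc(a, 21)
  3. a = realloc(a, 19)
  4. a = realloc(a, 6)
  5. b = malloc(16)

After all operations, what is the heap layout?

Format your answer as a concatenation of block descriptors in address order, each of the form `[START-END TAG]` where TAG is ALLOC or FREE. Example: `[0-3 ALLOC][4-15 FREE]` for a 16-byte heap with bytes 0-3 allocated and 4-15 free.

Answer: [0-5 ALLOC][6-21 ALLOC][22-58 FREE]

Derivation:
Op 1: a = malloc(15) -> a = 0; heap: [0-14 ALLOC][15-58 FREE]
Op 2: a = realloc(a, 21) -> a = 0; heap: [0-20 ALLOC][21-58 FREE]
Op 3: a = realloc(a, 19) -> a = 0; heap: [0-18 ALLOC][19-58 FREE]
Op 4: a = realloc(a, 6) -> a = 0; heap: [0-5 ALLOC][6-58 FREE]
Op 5: b = malloc(16) -> b = 6; heap: [0-5 ALLOC][6-21 ALLOC][22-58 FREE]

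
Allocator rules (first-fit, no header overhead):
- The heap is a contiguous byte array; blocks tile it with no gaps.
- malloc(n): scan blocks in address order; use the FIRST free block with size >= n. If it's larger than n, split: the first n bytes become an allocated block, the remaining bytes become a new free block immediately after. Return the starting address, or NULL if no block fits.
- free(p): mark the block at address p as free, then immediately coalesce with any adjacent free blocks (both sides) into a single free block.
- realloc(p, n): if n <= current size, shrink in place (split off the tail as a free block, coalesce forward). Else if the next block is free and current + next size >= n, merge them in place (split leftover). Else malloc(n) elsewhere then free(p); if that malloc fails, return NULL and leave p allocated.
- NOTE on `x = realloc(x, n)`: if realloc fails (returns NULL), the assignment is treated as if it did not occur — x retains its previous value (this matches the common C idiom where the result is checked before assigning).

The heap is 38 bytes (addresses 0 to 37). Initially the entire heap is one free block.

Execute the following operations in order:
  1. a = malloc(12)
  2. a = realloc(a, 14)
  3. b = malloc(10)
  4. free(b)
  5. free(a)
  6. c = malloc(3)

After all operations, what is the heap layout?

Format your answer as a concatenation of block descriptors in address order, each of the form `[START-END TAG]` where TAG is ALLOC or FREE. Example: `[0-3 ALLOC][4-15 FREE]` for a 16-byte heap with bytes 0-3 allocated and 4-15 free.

Op 1: a = malloc(12) -> a = 0; heap: [0-11 ALLOC][12-37 FREE]
Op 2: a = realloc(a, 14) -> a = 0; heap: [0-13 ALLOC][14-37 FREE]
Op 3: b = malloc(10) -> b = 14; heap: [0-13 ALLOC][14-23 ALLOC][24-37 FREE]
Op 4: free(b) -> (freed b); heap: [0-13 ALLOC][14-37 FREE]
Op 5: free(a) -> (freed a); heap: [0-37 FREE]
Op 6: c = malloc(3) -> c = 0; heap: [0-2 ALLOC][3-37 FREE]

Answer: [0-2 ALLOC][3-37 FREE]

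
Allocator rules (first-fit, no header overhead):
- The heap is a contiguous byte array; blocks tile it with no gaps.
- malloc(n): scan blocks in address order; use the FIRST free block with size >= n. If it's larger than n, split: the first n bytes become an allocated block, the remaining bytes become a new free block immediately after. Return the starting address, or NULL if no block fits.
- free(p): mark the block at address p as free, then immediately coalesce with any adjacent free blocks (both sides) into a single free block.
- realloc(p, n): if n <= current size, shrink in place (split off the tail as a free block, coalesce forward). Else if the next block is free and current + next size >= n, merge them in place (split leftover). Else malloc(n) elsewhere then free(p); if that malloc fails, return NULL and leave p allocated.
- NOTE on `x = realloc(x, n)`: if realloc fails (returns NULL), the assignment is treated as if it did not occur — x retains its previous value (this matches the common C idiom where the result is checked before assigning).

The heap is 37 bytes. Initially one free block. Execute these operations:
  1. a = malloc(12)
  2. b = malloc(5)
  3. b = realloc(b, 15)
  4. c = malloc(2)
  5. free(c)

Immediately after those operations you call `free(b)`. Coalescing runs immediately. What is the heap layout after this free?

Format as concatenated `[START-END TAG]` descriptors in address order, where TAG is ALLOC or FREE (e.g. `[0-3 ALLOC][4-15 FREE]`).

Answer: [0-11 ALLOC][12-36 FREE]

Derivation:
Op 1: a = malloc(12) -> a = 0; heap: [0-11 ALLOC][12-36 FREE]
Op 2: b = malloc(5) -> b = 12; heap: [0-11 ALLOC][12-16 ALLOC][17-36 FREE]
Op 3: b = realloc(b, 15) -> b = 12; heap: [0-11 ALLOC][12-26 ALLOC][27-36 FREE]
Op 4: c = malloc(2) -> c = 27; heap: [0-11 ALLOC][12-26 ALLOC][27-28 ALLOC][29-36 FREE]
Op 5: free(c) -> (freed c); heap: [0-11 ALLOC][12-26 ALLOC][27-36 FREE]
free(b): b = 12 -> block [12-26 ALLOC]; mark free, coalesce with adjacent free neighbors -> [0-11 ALLOC][12-36 FREE]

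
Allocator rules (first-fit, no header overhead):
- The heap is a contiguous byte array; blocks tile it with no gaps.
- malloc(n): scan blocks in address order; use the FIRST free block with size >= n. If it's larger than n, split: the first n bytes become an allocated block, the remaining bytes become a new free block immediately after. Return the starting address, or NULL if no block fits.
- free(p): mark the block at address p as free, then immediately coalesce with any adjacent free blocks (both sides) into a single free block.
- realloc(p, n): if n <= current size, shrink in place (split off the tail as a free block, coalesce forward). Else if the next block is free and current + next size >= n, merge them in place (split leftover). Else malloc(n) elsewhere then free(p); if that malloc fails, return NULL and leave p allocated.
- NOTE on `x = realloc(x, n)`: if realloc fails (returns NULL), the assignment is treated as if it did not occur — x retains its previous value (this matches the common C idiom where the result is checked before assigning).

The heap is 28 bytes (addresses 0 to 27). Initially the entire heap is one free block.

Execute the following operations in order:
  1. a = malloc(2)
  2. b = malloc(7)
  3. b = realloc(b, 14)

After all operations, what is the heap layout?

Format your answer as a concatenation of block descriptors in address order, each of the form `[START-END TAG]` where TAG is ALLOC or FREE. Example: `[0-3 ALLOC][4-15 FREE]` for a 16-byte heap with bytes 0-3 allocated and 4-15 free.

Answer: [0-1 ALLOC][2-15 ALLOC][16-27 FREE]

Derivation:
Op 1: a = malloc(2) -> a = 0; heap: [0-1 ALLOC][2-27 FREE]
Op 2: b = malloc(7) -> b = 2; heap: [0-1 ALLOC][2-8 ALLOC][9-27 FREE]
Op 3: b = realloc(b, 14) -> b = 2; heap: [0-1 ALLOC][2-15 ALLOC][16-27 FREE]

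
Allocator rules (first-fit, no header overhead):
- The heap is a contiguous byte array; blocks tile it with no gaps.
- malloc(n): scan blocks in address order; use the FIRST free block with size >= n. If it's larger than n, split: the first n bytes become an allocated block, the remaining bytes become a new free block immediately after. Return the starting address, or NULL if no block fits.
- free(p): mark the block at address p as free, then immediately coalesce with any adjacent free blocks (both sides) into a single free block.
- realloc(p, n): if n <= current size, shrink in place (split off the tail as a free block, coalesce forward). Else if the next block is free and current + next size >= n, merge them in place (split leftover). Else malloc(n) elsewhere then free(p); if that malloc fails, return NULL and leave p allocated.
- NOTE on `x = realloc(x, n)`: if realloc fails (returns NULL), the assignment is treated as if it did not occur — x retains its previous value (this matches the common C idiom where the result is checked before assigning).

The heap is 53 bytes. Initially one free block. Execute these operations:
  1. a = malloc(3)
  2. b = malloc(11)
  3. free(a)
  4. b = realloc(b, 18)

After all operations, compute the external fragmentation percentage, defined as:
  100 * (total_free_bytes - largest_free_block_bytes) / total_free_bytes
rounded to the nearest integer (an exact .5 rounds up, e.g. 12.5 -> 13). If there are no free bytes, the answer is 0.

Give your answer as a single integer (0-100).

Op 1: a = malloc(3) -> a = 0; heap: [0-2 ALLOC][3-52 FREE]
Op 2: b = malloc(11) -> b = 3; heap: [0-2 ALLOC][3-13 ALLOC][14-52 FREE]
Op 3: free(a) -> (freed a); heap: [0-2 FREE][3-13 ALLOC][14-52 FREE]
Op 4: b = realloc(b, 18) -> b = 3; heap: [0-2 FREE][3-20 ALLOC][21-52 FREE]
Free blocks: [3 32] total_free=35 largest=32 -> 100*(35-32)/35 = 300/35 ≈ 8.571 -> rounds to 9

Answer: 9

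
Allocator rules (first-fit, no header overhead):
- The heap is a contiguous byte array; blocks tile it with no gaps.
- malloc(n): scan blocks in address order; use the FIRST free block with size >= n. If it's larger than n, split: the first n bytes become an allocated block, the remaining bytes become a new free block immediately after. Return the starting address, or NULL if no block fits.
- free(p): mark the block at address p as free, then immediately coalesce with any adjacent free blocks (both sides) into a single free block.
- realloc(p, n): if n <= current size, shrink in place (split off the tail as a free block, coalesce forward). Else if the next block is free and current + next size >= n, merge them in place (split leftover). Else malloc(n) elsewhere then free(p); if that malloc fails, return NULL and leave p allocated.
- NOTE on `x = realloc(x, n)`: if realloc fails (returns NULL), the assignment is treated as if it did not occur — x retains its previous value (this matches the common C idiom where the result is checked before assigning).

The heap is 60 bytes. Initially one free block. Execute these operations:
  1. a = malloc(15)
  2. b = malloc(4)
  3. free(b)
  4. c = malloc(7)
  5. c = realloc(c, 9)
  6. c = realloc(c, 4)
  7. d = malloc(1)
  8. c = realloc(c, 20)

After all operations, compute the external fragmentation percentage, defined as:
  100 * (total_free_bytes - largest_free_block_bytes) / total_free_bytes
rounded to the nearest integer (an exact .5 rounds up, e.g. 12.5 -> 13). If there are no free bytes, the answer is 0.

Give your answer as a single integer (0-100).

Op 1: a = malloc(15) -> a = 0; heap: [0-14 ALLOC][15-59 FREE]
Op 2: b = malloc(4) -> b = 15; heap: [0-14 ALLOC][15-18 ALLOC][19-59 FREE]
Op 3: free(b) -> (freed b); heap: [0-14 ALLOC][15-59 FREE]
Op 4: c = malloc(7) -> c = 15; heap: [0-14 ALLOC][15-21 ALLOC][22-59 FREE]
Op 5: c = realloc(c, 9) -> c = 15; heap: [0-14 ALLOC][15-23 ALLOC][24-59 FREE]
Op 6: c = realloc(c, 4) -> c = 15; heap: [0-14 ALLOC][15-18 ALLOC][19-59 FREE]
Op 7: d = malloc(1) -> d = 19; heap: [0-14 ALLOC][15-18 ALLOC][19-19 ALLOC][20-59 FREE]
Op 8: c = realloc(c, 20) -> c = 20; heap: [0-14 ALLOC][15-18 FREE][19-19 ALLOC][20-39 ALLOC][40-59 FREE]
Free blocks: [4 20] total_free=24 largest=20 -> 100*(24-20)/24 = 400/24 ≈ 16.667 -> rounds to 17

Answer: 17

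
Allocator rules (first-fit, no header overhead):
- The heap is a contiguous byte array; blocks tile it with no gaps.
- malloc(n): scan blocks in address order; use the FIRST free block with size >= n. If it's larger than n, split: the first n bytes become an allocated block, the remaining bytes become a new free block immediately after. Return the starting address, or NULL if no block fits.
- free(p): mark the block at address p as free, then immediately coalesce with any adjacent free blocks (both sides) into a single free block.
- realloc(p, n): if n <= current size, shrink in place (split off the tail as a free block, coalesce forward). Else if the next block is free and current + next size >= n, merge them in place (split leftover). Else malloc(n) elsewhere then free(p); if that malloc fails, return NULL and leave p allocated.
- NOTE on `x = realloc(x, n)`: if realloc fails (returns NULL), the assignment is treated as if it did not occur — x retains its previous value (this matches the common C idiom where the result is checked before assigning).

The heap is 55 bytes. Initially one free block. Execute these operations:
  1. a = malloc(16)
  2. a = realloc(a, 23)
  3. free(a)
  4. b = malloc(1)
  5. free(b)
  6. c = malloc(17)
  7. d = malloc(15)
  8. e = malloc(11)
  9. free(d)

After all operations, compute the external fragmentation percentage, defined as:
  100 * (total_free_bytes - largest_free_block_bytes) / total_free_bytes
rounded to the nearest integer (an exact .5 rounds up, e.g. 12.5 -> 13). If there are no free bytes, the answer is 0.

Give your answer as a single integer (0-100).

Op 1: a = malloc(16) -> a = 0; heap: [0-15 ALLOC][16-54 FREE]
Op 2: a = realloc(a, 23) -> a = 0; heap: [0-22 ALLOC][23-54 FREE]
Op 3: free(a) -> (freed a); heap: [0-54 FREE]
Op 4: b = malloc(1) -> b = 0; heap: [0-0 ALLOC][1-54 FREE]
Op 5: free(b) -> (freed b); heap: [0-54 FREE]
Op 6: c = malloc(17) -> c = 0; heap: [0-16 ALLOC][17-54 FREE]
Op 7: d = malloc(15) -> d = 17; heap: [0-16 ALLOC][17-31 ALLOC][32-54 FREE]
Op 8: e = malloc(11) -> e = 32; heap: [0-16 ALLOC][17-31 ALLOC][32-42 ALLOC][43-54 FREE]
Op 9: free(d) -> (freed d); heap: [0-16 ALLOC][17-31 FREE][32-42 ALLOC][43-54 FREE]
Free blocks: [15 12] total_free=27 largest=15 -> 100*(27-15)/27 = 1200/27 ≈ 44.444 -> rounds to 44

Answer: 44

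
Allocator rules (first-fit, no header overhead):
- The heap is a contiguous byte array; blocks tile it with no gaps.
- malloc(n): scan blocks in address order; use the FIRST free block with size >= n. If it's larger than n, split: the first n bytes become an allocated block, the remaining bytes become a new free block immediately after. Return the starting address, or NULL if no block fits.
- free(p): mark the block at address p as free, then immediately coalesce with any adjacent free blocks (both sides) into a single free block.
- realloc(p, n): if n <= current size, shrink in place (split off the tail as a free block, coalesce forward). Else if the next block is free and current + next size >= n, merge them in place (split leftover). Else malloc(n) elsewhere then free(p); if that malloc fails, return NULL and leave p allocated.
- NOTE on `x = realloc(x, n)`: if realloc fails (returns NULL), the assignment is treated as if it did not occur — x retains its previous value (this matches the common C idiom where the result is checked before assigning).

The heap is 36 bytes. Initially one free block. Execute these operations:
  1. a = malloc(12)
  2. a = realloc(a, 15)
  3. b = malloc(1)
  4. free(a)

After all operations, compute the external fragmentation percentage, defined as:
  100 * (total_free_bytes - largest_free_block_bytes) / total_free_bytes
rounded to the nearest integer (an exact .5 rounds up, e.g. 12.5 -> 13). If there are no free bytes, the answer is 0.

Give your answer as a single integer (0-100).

Op 1: a = malloc(12) -> a = 0; heap: [0-11 ALLOC][12-35 FREE]
Op 2: a = realloc(a, 15) -> a = 0; heap: [0-14 ALLOC][15-35 FREE]
Op 3: b = malloc(1) -> b = 15; heap: [0-14 ALLOC][15-15 ALLOC][16-35 FREE]
Op 4: free(a) -> (freed a); heap: [0-14 FREE][15-15 ALLOC][16-35 FREE]
Free blocks: [15 20] total_free=35 largest=20 -> 100*(35-20)/35 = 1500/35 ≈ 42.857 -> rounds to 43

Answer: 43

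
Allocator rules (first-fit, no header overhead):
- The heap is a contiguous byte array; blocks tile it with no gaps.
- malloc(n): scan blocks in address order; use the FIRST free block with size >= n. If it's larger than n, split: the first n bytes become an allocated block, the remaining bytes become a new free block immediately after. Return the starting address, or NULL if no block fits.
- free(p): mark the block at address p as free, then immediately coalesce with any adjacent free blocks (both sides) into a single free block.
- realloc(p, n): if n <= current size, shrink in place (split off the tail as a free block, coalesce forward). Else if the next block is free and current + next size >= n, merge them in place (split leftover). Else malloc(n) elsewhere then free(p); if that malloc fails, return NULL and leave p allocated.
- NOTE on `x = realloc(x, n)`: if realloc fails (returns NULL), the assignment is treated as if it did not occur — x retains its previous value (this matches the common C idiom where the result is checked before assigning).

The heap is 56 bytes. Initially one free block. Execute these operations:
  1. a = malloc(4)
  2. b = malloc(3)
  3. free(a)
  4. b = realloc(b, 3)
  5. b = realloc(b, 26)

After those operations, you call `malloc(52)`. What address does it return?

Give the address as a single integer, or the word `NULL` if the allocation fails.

Answer: NULL

Derivation:
Op 1: a = malloc(4) -> a = 0; heap: [0-3 ALLOC][4-55 FREE]
Op 2: b = malloc(3) -> b = 4; heap: [0-3 ALLOC][4-6 ALLOC][7-55 FREE]
Op 3: free(a) -> (freed a); heap: [0-3 FREE][4-6 ALLOC][7-55 FREE]
Op 4: b = realloc(b, 3) -> b = 4; heap: [0-3 FREE][4-6 ALLOC][7-55 FREE]
Op 5: b = realloc(b, 26) -> b = 4; heap: [0-3 FREE][4-29 ALLOC][30-55 FREE]
malloc(52): first-fit scan over [0-3 FREE][4-29 ALLOC][30-55 FREE] -> NULL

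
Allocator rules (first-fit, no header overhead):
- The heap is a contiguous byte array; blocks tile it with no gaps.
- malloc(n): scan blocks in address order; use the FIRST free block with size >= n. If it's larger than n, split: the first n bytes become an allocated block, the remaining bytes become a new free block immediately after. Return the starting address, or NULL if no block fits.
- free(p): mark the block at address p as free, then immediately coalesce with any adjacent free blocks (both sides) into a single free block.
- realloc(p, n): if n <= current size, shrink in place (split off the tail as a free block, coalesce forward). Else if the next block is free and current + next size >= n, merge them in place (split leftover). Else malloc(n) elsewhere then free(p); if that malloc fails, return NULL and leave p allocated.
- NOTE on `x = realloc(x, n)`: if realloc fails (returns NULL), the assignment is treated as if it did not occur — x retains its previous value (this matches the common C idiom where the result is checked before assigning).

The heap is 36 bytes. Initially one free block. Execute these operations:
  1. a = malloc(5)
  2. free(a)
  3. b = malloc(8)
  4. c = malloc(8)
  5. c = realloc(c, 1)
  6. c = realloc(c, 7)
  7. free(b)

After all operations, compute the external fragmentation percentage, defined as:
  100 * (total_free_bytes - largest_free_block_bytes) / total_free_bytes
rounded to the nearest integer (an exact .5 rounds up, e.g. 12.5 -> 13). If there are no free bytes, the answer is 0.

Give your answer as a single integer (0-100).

Op 1: a = malloc(5) -> a = 0; heap: [0-4 ALLOC][5-35 FREE]
Op 2: free(a) -> (freed a); heap: [0-35 FREE]
Op 3: b = malloc(8) -> b = 0; heap: [0-7 ALLOC][8-35 FREE]
Op 4: c = malloc(8) -> c = 8; heap: [0-7 ALLOC][8-15 ALLOC][16-35 FREE]
Op 5: c = realloc(c, 1) -> c = 8; heap: [0-7 ALLOC][8-8 ALLOC][9-35 FREE]
Op 6: c = realloc(c, 7) -> c = 8; heap: [0-7 ALLOC][8-14 ALLOC][15-35 FREE]
Op 7: free(b) -> (freed b); heap: [0-7 FREE][8-14 ALLOC][15-35 FREE]
Free blocks: [8 21] total_free=29 largest=21 -> 100*(29-21)/29 = 800/29 ≈ 27.586 -> rounds to 28

Answer: 28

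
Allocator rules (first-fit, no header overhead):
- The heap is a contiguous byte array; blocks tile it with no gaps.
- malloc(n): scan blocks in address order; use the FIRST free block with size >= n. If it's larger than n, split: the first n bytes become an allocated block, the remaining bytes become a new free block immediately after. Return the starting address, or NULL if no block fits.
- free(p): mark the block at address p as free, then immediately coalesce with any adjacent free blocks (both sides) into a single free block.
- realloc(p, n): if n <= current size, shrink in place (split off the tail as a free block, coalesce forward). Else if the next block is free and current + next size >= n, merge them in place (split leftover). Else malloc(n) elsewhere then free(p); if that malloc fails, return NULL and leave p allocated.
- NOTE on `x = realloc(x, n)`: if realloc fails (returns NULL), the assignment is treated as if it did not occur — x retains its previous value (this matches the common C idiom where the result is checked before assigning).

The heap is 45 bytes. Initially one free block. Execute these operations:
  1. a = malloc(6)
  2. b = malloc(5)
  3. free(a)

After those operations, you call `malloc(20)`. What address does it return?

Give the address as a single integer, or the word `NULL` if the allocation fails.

Answer: 11

Derivation:
Op 1: a = malloc(6) -> a = 0; heap: [0-5 ALLOC][6-44 FREE]
Op 2: b = malloc(5) -> b = 6; heap: [0-5 ALLOC][6-10 ALLOC][11-44 FREE]
Op 3: free(a) -> (freed a); heap: [0-5 FREE][6-10 ALLOC][11-44 FREE]
malloc(20): first-fit scan over [0-5 FREE][6-10 ALLOC][11-44 FREE] -> 11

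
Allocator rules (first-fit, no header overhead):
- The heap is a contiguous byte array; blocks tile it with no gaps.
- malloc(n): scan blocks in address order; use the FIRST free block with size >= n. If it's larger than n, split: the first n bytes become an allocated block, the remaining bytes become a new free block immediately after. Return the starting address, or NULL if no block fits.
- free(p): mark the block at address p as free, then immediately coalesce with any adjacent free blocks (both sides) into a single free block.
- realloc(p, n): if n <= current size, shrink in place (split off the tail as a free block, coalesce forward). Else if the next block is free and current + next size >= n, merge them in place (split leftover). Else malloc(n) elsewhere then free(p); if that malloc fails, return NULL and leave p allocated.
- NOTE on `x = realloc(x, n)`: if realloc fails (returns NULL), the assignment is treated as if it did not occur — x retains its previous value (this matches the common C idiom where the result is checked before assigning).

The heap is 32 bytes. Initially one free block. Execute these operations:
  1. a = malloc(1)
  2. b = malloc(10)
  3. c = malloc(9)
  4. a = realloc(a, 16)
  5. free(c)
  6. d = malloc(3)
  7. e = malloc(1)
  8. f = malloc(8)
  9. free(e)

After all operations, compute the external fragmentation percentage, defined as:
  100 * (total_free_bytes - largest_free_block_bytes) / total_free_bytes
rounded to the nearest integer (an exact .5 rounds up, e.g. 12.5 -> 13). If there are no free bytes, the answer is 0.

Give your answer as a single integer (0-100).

Answer: 10

Derivation:
Op 1: a = malloc(1) -> a = 0; heap: [0-0 ALLOC][1-31 FREE]
Op 2: b = malloc(10) -> b = 1; heap: [0-0 ALLOC][1-10 ALLOC][11-31 FREE]
Op 3: c = malloc(9) -> c = 11; heap: [0-0 ALLOC][1-10 ALLOC][11-19 ALLOC][20-31 FREE]
Op 4: a = realloc(a, 16) -> NULL (a unchanged); heap: [0-0 ALLOC][1-10 ALLOC][11-19 ALLOC][20-31 FREE]
Op 5: free(c) -> (freed c); heap: [0-0 ALLOC][1-10 ALLOC][11-31 FREE]
Op 6: d = malloc(3) -> d = 11; heap: [0-0 ALLOC][1-10 ALLOC][11-13 ALLOC][14-31 FREE]
Op 7: e = malloc(1) -> e = 14; heap: [0-0 ALLOC][1-10 ALLOC][11-13 ALLOC][14-14 ALLOC][15-31 FREE]
Op 8: f = malloc(8) -> f = 15; heap: [0-0 ALLOC][1-10 ALLOC][11-13 ALLOC][14-14 ALLOC][15-22 ALLOC][23-31 FREE]
Op 9: free(e) -> (freed e); heap: [0-0 ALLOC][1-10 ALLOC][11-13 ALLOC][14-14 FREE][15-22 ALLOC][23-31 FREE]
Free blocks: [1 9] total_free=10 largest=9 -> 100*(10-9)/10 = 100/10 = 10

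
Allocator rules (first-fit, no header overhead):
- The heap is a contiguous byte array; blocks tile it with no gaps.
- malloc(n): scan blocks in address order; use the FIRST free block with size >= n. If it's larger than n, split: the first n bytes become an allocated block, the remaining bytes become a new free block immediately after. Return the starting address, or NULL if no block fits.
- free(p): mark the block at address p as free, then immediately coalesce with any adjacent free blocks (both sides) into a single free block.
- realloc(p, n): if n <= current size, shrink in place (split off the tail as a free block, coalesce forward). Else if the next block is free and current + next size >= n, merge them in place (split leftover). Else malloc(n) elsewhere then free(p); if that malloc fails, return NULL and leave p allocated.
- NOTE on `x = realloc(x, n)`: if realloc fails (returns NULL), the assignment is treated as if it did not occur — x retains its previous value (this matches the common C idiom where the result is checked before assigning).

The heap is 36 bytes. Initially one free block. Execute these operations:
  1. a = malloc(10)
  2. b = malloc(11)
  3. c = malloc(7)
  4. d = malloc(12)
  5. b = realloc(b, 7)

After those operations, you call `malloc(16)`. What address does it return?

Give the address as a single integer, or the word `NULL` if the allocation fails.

Op 1: a = malloc(10) -> a = 0; heap: [0-9 ALLOC][10-35 FREE]
Op 2: b = malloc(11) -> b = 10; heap: [0-9 ALLOC][10-20 ALLOC][21-35 FREE]
Op 3: c = malloc(7) -> c = 21; heap: [0-9 ALLOC][10-20 ALLOC][21-27 ALLOC][28-35 FREE]
Op 4: d = malloc(12) -> d = NULL; heap: [0-9 ALLOC][10-20 ALLOC][21-27 ALLOC][28-35 FREE]
Op 5: b = realloc(b, 7) -> b = 10; heap: [0-9 ALLOC][10-16 ALLOC][17-20 FREE][21-27 ALLOC][28-35 FREE]
malloc(16): first-fit scan over [0-9 ALLOC][10-16 ALLOC][17-20 FREE][21-27 ALLOC][28-35 FREE] -> NULL

Answer: NULL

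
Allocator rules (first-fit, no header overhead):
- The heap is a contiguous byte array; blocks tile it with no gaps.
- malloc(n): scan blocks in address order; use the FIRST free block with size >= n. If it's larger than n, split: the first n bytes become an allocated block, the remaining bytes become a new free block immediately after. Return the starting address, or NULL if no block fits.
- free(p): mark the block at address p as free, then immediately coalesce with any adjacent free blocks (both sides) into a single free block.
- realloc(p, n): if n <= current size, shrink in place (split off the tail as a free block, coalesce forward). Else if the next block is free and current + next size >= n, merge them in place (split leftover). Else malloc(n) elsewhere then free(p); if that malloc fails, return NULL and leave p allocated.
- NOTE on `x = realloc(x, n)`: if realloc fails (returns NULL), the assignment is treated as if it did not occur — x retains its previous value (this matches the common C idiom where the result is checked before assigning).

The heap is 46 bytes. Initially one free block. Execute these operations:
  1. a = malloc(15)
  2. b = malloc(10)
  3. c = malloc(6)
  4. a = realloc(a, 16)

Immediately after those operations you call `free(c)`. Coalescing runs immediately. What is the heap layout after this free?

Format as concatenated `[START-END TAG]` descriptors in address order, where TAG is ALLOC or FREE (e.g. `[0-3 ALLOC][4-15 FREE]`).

Op 1: a = malloc(15) -> a = 0; heap: [0-14 ALLOC][15-45 FREE]
Op 2: b = malloc(10) -> b = 15; heap: [0-14 ALLOC][15-24 ALLOC][25-45 FREE]
Op 3: c = malloc(6) -> c = 25; heap: [0-14 ALLOC][15-24 ALLOC][25-30 ALLOC][31-45 FREE]
Op 4: a = realloc(a, 16) -> NULL (a unchanged); heap: [0-14 ALLOC][15-24 ALLOC][25-30 ALLOC][31-45 FREE]
free(c): c = 25 -> block [25-30 ALLOC]; mark free, coalesce with adjacent free neighbors -> [0-14 ALLOC][15-24 ALLOC][25-45 FREE]

Answer: [0-14 ALLOC][15-24 ALLOC][25-45 FREE]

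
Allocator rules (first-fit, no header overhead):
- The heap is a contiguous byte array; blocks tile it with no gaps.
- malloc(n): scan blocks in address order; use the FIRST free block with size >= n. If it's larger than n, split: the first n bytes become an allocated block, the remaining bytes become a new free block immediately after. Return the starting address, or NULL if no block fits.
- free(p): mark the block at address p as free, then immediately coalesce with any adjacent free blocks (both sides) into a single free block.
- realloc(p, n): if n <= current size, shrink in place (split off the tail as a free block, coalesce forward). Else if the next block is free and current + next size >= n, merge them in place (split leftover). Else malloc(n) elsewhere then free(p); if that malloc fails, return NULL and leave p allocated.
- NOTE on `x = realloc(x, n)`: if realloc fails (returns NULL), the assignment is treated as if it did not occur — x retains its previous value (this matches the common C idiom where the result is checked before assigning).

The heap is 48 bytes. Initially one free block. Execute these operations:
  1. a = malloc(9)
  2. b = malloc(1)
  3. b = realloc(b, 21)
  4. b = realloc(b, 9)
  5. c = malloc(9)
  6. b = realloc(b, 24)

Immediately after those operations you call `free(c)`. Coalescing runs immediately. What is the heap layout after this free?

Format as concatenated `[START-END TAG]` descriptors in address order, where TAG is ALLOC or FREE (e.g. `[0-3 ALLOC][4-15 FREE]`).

Answer: [0-8 ALLOC][9-17 ALLOC][18-47 FREE]

Derivation:
Op 1: a = malloc(9) -> a = 0; heap: [0-8 ALLOC][9-47 FREE]
Op 2: b = malloc(1) -> b = 9; heap: [0-8 ALLOC][9-9 ALLOC][10-47 FREE]
Op 3: b = realloc(b, 21) -> b = 9; heap: [0-8 ALLOC][9-29 ALLOC][30-47 FREE]
Op 4: b = realloc(b, 9) -> b = 9; heap: [0-8 ALLOC][9-17 ALLOC][18-47 FREE]
Op 5: c = malloc(9) -> c = 18; heap: [0-8 ALLOC][9-17 ALLOC][18-26 ALLOC][27-47 FREE]
Op 6: b = realloc(b, 24) -> NULL (b unchanged); heap: [0-8 ALLOC][9-17 ALLOC][18-26 ALLOC][27-47 FREE]
free(c): c = 18 -> block [18-26 ALLOC]; mark free, coalesce with adjacent free neighbors -> [0-8 ALLOC][9-17 ALLOC][18-47 FREE]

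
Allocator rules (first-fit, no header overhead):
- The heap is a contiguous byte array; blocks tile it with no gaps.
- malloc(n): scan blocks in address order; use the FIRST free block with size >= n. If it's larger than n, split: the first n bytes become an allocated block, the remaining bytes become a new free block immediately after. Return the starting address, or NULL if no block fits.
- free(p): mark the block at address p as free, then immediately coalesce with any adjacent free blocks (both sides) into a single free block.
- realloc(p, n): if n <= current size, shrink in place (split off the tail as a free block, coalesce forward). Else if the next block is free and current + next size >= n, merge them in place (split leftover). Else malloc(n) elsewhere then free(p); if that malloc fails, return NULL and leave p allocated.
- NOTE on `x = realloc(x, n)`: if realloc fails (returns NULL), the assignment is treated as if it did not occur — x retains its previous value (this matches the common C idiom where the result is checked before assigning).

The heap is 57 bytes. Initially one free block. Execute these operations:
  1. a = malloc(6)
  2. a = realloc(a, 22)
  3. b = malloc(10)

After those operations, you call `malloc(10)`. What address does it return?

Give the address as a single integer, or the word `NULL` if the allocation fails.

Op 1: a = malloc(6) -> a = 0; heap: [0-5 ALLOC][6-56 FREE]
Op 2: a = realloc(a, 22) -> a = 0; heap: [0-21 ALLOC][22-56 FREE]
Op 3: b = malloc(10) -> b = 22; heap: [0-21 ALLOC][22-31 ALLOC][32-56 FREE]
malloc(10): first-fit scan over [0-21 ALLOC][22-31 ALLOC][32-56 FREE] -> 32

Answer: 32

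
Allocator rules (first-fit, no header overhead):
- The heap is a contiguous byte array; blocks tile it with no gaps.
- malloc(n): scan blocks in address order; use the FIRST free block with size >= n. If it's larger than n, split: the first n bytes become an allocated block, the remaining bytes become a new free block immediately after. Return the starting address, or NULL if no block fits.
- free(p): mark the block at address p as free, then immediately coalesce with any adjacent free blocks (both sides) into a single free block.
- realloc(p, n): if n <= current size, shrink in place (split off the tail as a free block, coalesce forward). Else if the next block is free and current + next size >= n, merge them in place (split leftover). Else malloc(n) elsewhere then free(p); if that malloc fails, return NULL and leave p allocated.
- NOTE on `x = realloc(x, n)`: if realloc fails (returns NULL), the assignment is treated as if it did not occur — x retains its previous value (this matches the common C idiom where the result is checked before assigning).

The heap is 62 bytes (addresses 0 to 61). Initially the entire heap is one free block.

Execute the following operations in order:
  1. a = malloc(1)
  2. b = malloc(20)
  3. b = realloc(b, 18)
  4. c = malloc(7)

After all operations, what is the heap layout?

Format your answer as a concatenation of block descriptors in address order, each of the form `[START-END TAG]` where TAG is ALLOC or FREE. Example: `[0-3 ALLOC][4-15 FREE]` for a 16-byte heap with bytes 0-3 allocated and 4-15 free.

Op 1: a = malloc(1) -> a = 0; heap: [0-0 ALLOC][1-61 FREE]
Op 2: b = malloc(20) -> b = 1; heap: [0-0 ALLOC][1-20 ALLOC][21-61 FREE]
Op 3: b = realloc(b, 18) -> b = 1; heap: [0-0 ALLOC][1-18 ALLOC][19-61 FREE]
Op 4: c = malloc(7) -> c = 19; heap: [0-0 ALLOC][1-18 ALLOC][19-25 ALLOC][26-61 FREE]

Answer: [0-0 ALLOC][1-18 ALLOC][19-25 ALLOC][26-61 FREE]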